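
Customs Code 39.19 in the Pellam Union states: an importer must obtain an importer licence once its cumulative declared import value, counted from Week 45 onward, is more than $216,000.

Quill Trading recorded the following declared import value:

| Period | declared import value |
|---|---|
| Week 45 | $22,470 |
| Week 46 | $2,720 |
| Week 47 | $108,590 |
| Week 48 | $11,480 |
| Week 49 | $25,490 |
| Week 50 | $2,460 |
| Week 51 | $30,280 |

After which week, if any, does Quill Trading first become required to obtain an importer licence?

Through Week 45: $22,470
Through Week 46: $25,190
Through Week 47: $133,780
Through Week 48: $145,260
Through Week 49: $170,750
Through Week 50: $173,210
Through Week 51: $203,490
Final cumulative total $203,490 ≤ $216,000; the threshold is never exceeded.

Not triggered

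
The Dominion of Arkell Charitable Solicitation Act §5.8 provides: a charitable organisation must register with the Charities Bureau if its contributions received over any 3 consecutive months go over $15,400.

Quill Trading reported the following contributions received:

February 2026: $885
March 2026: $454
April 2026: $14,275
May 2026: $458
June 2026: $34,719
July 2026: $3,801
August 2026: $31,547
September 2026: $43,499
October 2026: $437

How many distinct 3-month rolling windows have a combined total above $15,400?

February 2026–April 2026: $885 + $454 + $14,275 = $15,614 (over)
March 2026–May 2026: $454 + $14,275 + $458 = $15,187 (under)
April 2026–June 2026: $14,275 + $458 + $34,719 = $49,452 (over)
May 2026–July 2026: $458 + $34,719 + $3,801 = $38,978 (over)
June 2026–August 2026: $34,719 + $3,801 + $31,547 = $70,067 (over)
July 2026–September 2026: $3,801 + $31,547 + $43,499 = $78,847 (over)
August 2026–October 2026: $31,547 + $43,499 + $437 = $75,483 (over)
6 windows exceed the threshold.

6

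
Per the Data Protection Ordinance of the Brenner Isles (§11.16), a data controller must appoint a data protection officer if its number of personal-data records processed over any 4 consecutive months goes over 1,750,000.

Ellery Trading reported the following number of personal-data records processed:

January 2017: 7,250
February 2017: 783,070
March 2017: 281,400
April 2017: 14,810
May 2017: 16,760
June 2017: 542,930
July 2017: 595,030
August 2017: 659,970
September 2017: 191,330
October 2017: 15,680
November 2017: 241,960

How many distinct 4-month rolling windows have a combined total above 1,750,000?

January 2017–April 2017: 7,250 + 783,070 + 281,400 + 14,810 = 1,086,530 (under)
February 2017–May 2017: 783,070 + 281,400 + 14,810 + 16,760 = 1,096,040 (under)
March 2017–June 2017: 281,400 + 14,810 + 16,760 + 542,930 = 855,900 (under)
April 2017–July 2017: 14,810 + 16,760 + 542,930 + 595,030 = 1,169,530 (under)
May 2017–August 2017: 16,760 + 542,930 + 595,030 + 659,970 = 1,814,690 (over)
June 2017–September 2017: 542,930 + 595,030 + 659,970 + 191,330 = 1,989,260 (over)
July 2017–October 2017: 595,030 + 659,970 + 191,330 + 15,680 = 1,462,010 (under)
August 2017–November 2017: 659,970 + 191,330 + 15,680 + 241,960 = 1,108,940 (under)
2 windows exceed the threshold.

2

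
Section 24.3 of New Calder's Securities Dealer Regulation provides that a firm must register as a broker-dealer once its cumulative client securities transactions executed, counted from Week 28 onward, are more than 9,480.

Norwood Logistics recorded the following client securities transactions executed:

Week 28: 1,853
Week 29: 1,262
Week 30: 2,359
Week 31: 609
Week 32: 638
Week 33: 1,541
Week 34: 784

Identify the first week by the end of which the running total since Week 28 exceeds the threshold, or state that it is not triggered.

Not triggered

Through Week 28: 1,853
Through Week 29: 3,115
Through Week 30: 5,474
Through Week 31: 6,083
Through Week 32: 6,721
Through Week 33: 8,262
Through Week 34: 9,046
Final cumulative total 9,046 ≤ 9,480; the threshold is never exceeded.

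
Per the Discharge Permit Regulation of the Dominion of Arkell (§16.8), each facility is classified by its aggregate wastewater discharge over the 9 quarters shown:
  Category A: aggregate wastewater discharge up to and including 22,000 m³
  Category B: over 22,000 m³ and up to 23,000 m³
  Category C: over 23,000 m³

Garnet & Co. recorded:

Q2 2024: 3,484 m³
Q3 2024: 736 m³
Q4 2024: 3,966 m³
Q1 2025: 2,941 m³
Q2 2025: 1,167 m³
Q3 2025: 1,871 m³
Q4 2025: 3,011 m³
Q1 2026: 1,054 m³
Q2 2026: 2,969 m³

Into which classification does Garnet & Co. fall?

Aggregate wastewater discharge: 3,484 m³ + 736 m³ + 3,966 m³ + 2,941 m³ + 1,167 m³ + 1,871 m³ + 3,011 m³ + 1,054 m³ + 2,969 m³ = 21,199 m³.
21,199 m³ ≤ 22,000 m³, so Category A applies.

Category A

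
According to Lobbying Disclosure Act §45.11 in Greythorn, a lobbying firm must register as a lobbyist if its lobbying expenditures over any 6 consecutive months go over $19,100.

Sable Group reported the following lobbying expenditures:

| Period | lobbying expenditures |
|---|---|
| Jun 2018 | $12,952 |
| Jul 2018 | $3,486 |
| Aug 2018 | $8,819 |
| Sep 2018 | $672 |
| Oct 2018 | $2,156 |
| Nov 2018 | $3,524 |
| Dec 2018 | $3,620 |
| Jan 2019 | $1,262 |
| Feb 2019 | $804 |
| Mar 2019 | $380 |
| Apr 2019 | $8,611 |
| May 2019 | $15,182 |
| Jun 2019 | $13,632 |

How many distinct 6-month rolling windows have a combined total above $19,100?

Jun 2018–Nov 2018: $12,952 + $3,486 + $8,819 + $672 + $2,156 + $3,524 = $31,609 (over)
Jul 2018–Dec 2018: $3,486 + $8,819 + $672 + $2,156 + $3,524 + $3,620 = $22,277 (over)
Aug 2018–Jan 2019: $8,819 + $672 + $2,156 + $3,524 + $3,620 + $1,262 = $20,053 (over)
Sep 2018–Feb 2019: $672 + $2,156 + $3,524 + $3,620 + $1,262 + $804 = $12,038 (under)
Oct 2018–Mar 2019: $2,156 + $3,524 + $3,620 + $1,262 + $804 + $380 = $11,746 (under)
Nov 2018–Apr 2019: $3,524 + $3,620 + $1,262 + $804 + $380 + $8,611 = $18,201 (under)
Dec 2018–May 2019: $3,620 + $1,262 + $804 + $380 + $8,611 + $15,182 = $29,859 (over)
Jan 2019–Jun 2019: $1,262 + $804 + $380 + $8,611 + $15,182 + $13,632 = $39,871 (over)
5 windows exceed the threshold.

5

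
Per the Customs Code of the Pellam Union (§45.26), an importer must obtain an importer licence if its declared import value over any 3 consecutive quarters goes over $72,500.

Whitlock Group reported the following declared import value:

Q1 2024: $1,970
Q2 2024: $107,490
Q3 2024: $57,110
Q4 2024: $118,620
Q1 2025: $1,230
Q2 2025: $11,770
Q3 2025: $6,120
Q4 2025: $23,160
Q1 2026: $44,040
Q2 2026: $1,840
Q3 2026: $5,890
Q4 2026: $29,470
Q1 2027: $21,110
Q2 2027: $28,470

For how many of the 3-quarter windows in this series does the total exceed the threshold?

Q1 2024–Q3 2024: $1,970 + $107,490 + $57,110 = $166,570 (over)
Q2 2024–Q4 2024: $107,490 + $57,110 + $118,620 = $283,220 (over)
Q3 2024–Q1 2025: $57,110 + $118,620 + $1,230 = $176,960 (over)
Q4 2024–Q2 2025: $118,620 + $1,230 + $11,770 = $131,620 (over)
Q1 2025–Q3 2025: $1,230 + $11,770 + $6,120 = $19,120 (under)
Q2 2025–Q4 2025: $11,770 + $6,120 + $23,160 = $41,050 (under)
Q3 2025–Q1 2026: $6,120 + $23,160 + $44,040 = $73,320 (over)
Q4 2025–Q2 2026: $23,160 + $44,040 + $1,840 = $69,040 (under)
Q1 2026–Q3 2026: $44,040 + $1,840 + $5,890 = $51,770 (under)
Q2 2026–Q4 2026: $1,840 + $5,890 + $29,470 = $37,200 (under)
Q3 2026–Q1 2027: $5,890 + $29,470 + $21,110 = $56,470 (under)
Q4 2026–Q2 2027: $29,470 + $21,110 + $28,470 = $79,050 (over)
6 windows exceed the threshold.

6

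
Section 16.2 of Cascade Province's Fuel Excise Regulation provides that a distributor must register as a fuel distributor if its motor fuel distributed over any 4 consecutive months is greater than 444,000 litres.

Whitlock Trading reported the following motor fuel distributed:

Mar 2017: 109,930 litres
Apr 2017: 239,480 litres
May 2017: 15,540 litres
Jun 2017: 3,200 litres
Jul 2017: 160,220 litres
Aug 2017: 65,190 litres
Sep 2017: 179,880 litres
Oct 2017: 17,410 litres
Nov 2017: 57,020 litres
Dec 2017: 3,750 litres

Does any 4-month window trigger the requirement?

Mar 2017–Jun 2017: 109,930 litres + 239,480 litres + 15,540 litres + 3,200 litres = 368,150 litres (under)
Apr 2017–Jul 2017: 239,480 litres + 15,540 litres + 3,200 litres + 160,220 litres = 418,440 litres (under)
May 2017–Aug 2017: 15,540 litres + 3,200 litres + 160,220 litres + 65,190 litres = 244,150 litres (under)
Jun 2017–Sep 2017: 3,200 litres + 160,220 litres + 65,190 litres + 179,880 litres = 408,490 litres (under)
Jul 2017–Oct 2017: 160,220 litres + 65,190 litres + 179,880 litres + 17,410 litres = 422,700 litres (under)
Aug 2017–Nov 2017: 65,190 litres + 179,880 litres + 17,410 litres + 57,020 litres = 319,500 litres (under)
Sep 2017–Dec 2017: 179,880 litres + 17,410 litres + 57,020 litres + 3,750 litres = 258,060 litres (under)
No window exceeds 444,000 litres.

No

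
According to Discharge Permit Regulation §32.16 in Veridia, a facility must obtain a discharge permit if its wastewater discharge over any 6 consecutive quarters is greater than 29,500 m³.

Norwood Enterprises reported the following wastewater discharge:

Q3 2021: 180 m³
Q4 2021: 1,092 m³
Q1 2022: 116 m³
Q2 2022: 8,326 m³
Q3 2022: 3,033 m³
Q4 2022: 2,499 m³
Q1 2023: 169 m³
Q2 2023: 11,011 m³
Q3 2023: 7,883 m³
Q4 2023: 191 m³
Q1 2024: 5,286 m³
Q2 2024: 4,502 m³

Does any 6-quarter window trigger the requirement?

Yes

Q3 2021–Q4 2022: 180 m³ + 1,092 m³ + 116 m³ + 8,326 m³ + 3,033 m³ + 2,499 m³ = 15,246 m³ (under)
Q4 2021–Q1 2023: 1,092 m³ + 116 m³ + 8,326 m³ + 3,033 m³ + 2,499 m³ + 169 m³ = 15,235 m³ (under)
Q1 2022–Q2 2023: 116 m³ + 8,326 m³ + 3,033 m³ + 2,499 m³ + 169 m³ + 11,011 m³ = 25,154 m³ (under)
Q2 2022–Q3 2023: 8,326 m³ + 3,033 m³ + 2,499 m³ + 169 m³ + 11,011 m³ + 7,883 m³ = 32,921 m³ (over)
Q3 2022–Q4 2023: 3,033 m³ + 2,499 m³ + 169 m³ + 11,011 m³ + 7,883 m³ + 191 m³ = 24,786 m³ (under)
Q4 2022–Q1 2024: 2,499 m³ + 169 m³ + 11,011 m³ + 7,883 m³ + 191 m³ + 5,286 m³ = 27,039 m³ (under)
Q1 2023–Q2 2024: 169 m³ + 11,011 m³ + 7,883 m³ + 191 m³ + 5,286 m³ + 4,502 m³ = 29,042 m³ (under)
At least one window exceeds 29,500 m³.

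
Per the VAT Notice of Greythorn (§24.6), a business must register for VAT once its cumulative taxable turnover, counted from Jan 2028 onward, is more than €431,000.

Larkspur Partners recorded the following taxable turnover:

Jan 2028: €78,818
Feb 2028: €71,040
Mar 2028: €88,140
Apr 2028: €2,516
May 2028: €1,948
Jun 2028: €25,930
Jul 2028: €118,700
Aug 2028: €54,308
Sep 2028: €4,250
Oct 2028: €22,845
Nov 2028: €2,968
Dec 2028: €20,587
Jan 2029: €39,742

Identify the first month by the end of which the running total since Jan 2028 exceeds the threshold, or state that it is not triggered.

Through Jan 2028: €78,818
Through Feb 2028: €149,858
Through Mar 2028: €237,998
Through Apr 2028: €240,514
Through May 2028: €242,462
Through Jun 2028: €268,392
Through Jul 2028: €387,092
Through Aug 2028: €441,400 ← exceeds threshold

Aug 2028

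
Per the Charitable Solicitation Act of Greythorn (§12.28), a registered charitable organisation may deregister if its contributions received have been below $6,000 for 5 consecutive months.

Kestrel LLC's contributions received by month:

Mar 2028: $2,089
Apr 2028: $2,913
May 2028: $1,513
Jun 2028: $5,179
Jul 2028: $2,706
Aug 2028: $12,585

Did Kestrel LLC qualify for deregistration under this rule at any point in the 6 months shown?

Months below $6,000: Mar 2028, Apr 2028, May 2028, Jun 2028, Jul 2028.
Longest run of consecutive months below the threshold: 5.
5 ≥ 5, so Kestrel LLC became eligible.

Yes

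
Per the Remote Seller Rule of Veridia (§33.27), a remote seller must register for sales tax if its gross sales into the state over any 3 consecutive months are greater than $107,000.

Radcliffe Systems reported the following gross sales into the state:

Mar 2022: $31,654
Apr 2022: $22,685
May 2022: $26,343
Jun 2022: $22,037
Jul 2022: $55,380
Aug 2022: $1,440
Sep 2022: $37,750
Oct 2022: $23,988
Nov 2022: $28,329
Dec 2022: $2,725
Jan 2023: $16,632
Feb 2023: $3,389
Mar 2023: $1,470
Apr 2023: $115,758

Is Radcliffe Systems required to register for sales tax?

Yes

Mar 2022–May 2022: $31,654 + $22,685 + $26,343 = $80,682 (under)
Apr 2022–Jun 2022: $22,685 + $26,343 + $22,037 = $71,065 (under)
May 2022–Jul 2022: $26,343 + $22,037 + $55,380 = $103,760 (under)
Jun 2022–Aug 2022: $22,037 + $55,380 + $1,440 = $78,857 (under)
Jul 2022–Sep 2022: $55,380 + $1,440 + $37,750 = $94,570 (under)
Aug 2022–Oct 2022: $1,440 + $37,750 + $23,988 = $63,178 (under)
Sep 2022–Nov 2022: $37,750 + $23,988 + $28,329 = $90,067 (under)
Oct 2022–Dec 2022: $23,988 + $28,329 + $2,725 = $55,042 (under)
Nov 2022–Jan 2023: $28,329 + $2,725 + $16,632 = $47,686 (under)
Dec 2022–Feb 2023: $2,725 + $16,632 + $3,389 = $22,746 (under)
Jan 2023–Mar 2023: $16,632 + $3,389 + $1,470 = $21,491 (under)
Feb 2023–Apr 2023: $3,389 + $1,470 + $115,758 = $120,617 (over)
At least one window exceeds $107,000.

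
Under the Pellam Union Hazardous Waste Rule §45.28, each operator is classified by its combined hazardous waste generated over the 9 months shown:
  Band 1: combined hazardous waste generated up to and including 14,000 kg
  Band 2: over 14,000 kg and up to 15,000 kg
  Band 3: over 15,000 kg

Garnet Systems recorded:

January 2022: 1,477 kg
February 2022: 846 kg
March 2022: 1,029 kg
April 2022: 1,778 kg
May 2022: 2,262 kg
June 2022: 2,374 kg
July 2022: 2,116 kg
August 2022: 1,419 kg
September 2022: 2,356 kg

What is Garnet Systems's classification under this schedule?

Combined hazardous waste generated: 1,477 kg + 846 kg + 1,029 kg + 1,778 kg + 2,262 kg + 2,374 kg + 2,116 kg + 1,419 kg + 2,356 kg = 15,657 kg.
15,657 kg > 15,000 kg, so Band 3 applies.

Band 3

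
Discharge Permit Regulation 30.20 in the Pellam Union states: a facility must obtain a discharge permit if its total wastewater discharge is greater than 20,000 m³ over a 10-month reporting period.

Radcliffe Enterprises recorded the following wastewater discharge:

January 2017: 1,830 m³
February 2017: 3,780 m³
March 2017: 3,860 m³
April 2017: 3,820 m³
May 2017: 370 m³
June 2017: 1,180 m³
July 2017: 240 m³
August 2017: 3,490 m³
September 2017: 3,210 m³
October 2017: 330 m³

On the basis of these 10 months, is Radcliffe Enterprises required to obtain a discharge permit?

Yes

Total wastewater discharge: 1,830 m³ + 3,780 m³ + 3,860 m³ + 3,820 m³ + 370 m³ + 1,180 m³ + 240 m³ + 3,490 m³ + 3,210 m³ + 330 m³ = 22,110 m³.
22,110 m³ > 20,000 m³, so the threshold is exceeded.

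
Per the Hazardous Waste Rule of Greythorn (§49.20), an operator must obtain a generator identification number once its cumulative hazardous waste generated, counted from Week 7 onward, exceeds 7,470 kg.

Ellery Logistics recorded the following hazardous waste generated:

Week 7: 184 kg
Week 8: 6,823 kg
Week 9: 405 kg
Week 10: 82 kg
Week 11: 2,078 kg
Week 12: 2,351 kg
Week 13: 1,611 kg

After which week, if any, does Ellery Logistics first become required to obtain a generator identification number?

Through Week 7: 184 kg
Through Week 8: 7,007 kg
Through Week 9: 7,412 kg
Through Week 10: 7,494 kg ← exceeds threshold

Week 10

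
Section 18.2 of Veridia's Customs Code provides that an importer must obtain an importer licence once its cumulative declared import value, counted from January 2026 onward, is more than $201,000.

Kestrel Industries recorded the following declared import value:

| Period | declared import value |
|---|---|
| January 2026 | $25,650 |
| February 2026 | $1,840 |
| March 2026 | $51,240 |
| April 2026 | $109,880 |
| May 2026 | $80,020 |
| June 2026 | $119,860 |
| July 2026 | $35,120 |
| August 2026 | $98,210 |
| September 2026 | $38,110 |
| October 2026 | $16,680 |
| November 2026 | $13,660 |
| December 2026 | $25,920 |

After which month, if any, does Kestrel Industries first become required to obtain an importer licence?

Through January 2026: $25,650
Through February 2026: $27,490
Through March 2026: $78,730
Through April 2026: $188,610
Through May 2026: $268,630 ← exceeds threshold

May 2026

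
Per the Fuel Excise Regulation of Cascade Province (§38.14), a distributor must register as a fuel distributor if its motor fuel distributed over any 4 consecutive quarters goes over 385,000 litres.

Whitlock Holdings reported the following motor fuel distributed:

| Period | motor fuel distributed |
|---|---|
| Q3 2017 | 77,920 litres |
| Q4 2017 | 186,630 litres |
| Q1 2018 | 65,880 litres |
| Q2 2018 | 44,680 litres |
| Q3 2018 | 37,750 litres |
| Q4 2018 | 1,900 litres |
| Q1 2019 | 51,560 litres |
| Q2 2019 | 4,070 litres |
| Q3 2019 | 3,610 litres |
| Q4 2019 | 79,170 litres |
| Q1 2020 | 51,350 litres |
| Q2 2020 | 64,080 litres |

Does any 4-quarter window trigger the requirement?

Q3 2017–Q2 2018: 77,920 litres + 186,630 litres + 65,880 litres + 44,680 litres = 375,110 litres (under)
Q4 2017–Q3 2018: 186,630 litres + 65,880 litres + 44,680 litres + 37,750 litres = 334,940 litres (under)
Q1 2018–Q4 2018: 65,880 litres + 44,680 litres + 37,750 litres + 1,900 litres = 150,210 litres (under)
Q2 2018–Q1 2019: 44,680 litres + 37,750 litres + 1,900 litres + 51,560 litres = 135,890 litres (under)
Q3 2018–Q2 2019: 37,750 litres + 1,900 litres + 51,560 litres + 4,070 litres = 95,280 litres (under)
Q4 2018–Q3 2019: 1,900 litres + 51,560 litres + 4,070 litres + 3,610 litres = 61,140 litres (under)
Q1 2019–Q4 2019: 51,560 litres + 4,070 litres + 3,610 litres + 79,170 litres = 138,410 litres (under)
Q2 2019–Q1 2020: 4,070 litres + 3,610 litres + 79,170 litres + 51,350 litres = 138,200 litres (under)
Q3 2019–Q2 2020: 3,610 litres + 79,170 litres + 51,350 litres + 64,080 litres = 198,210 litres (under)
No window exceeds 385,000 litres.

No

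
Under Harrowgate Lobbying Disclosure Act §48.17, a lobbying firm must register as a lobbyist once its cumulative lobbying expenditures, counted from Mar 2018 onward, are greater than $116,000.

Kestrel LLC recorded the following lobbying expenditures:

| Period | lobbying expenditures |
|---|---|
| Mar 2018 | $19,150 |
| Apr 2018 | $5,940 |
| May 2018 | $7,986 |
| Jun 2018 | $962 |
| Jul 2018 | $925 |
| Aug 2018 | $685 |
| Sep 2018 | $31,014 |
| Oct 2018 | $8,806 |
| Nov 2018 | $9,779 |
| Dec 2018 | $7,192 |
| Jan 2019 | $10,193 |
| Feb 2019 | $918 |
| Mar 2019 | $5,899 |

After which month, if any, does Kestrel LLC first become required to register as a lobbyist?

Not triggered

Through Mar 2018: $19,150
Through Apr 2018: $25,090
Through May 2018: $33,076
Through Jun 2018: $34,038
Through Jul 2018: $34,963
Through Aug 2018: $35,648
Through Sep 2018: $66,662
Through Oct 2018: $75,468
Through Nov 2018: $85,247
Through Dec 2018: $92,439
Through Jan 2019: $102,632
Through Feb 2019: $103,550
Through Mar 2019: $109,449
Final cumulative total $109,449 ≤ $116,000; the threshold is never exceeded.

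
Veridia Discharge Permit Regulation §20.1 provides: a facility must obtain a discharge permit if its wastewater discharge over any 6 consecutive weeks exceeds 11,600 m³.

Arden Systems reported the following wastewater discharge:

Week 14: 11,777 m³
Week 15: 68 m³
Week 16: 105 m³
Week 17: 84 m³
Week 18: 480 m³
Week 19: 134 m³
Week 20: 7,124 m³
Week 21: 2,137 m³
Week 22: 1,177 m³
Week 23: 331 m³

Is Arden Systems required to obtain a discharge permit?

Yes

Week 14–Week 19: 11,777 m³ + 68 m³ + 105 m³ + 84 m³ + 480 m³ + 134 m³ = 12,648 m³ (over)
Week 15–Week 20: 68 m³ + 105 m³ + 84 m³ + 480 m³ + 134 m³ + 7,124 m³ = 7,995 m³ (under)
Week 16–Week 21: 105 m³ + 84 m³ + 480 m³ + 134 m³ + 7,124 m³ + 2,137 m³ = 10,064 m³ (under)
Week 17–Week 22: 84 m³ + 480 m³ + 134 m³ + 7,124 m³ + 2,137 m³ + 1,177 m³ = 11,136 m³ (under)
Week 18–Week 23: 480 m³ + 134 m³ + 7,124 m³ + 2,137 m³ + 1,177 m³ + 331 m³ = 11,383 m³ (under)
At least one window exceeds 11,600 m³.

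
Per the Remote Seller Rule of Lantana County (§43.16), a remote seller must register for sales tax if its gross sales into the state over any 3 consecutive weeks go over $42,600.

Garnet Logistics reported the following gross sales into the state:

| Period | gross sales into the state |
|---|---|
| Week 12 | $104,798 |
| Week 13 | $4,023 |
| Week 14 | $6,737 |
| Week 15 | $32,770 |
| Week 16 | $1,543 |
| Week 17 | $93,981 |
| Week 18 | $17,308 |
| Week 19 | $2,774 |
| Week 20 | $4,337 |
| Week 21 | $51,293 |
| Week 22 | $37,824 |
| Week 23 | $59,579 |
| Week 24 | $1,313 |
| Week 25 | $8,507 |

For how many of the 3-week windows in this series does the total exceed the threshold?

10

Week 12–Week 14: $104,798 + $4,023 + $6,737 = $115,558 (over)
Week 13–Week 15: $4,023 + $6,737 + $32,770 = $43,530 (over)
Week 14–Week 16: $6,737 + $32,770 + $1,543 = $41,050 (under)
Week 15–Week 17: $32,770 + $1,543 + $93,981 = $128,294 (over)
Week 16–Week 18: $1,543 + $93,981 + $17,308 = $112,832 (over)
Week 17–Week 19: $93,981 + $17,308 + $2,774 = $114,063 (over)
Week 18–Week 20: $17,308 + $2,774 + $4,337 = $24,419 (under)
Week 19–Week 21: $2,774 + $4,337 + $51,293 = $58,404 (over)
Week 20–Week 22: $4,337 + $51,293 + $37,824 = $93,454 (over)
Week 21–Week 23: $51,293 + $37,824 + $59,579 = $148,696 (over)
Week 22–Week 24: $37,824 + $59,579 + $1,313 = $98,716 (over)
Week 23–Week 25: $59,579 + $1,313 + $8,507 = $69,399 (over)
10 windows exceed the threshold.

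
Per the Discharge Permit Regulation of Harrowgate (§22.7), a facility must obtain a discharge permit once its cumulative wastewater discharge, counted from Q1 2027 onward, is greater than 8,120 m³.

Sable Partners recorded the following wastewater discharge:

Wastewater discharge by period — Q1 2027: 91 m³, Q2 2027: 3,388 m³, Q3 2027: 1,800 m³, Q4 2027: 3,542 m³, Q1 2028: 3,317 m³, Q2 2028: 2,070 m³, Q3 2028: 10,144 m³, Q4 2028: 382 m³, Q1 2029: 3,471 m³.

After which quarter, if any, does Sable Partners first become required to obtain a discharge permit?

Through Q1 2027: 91 m³
Through Q2 2027: 3,479 m³
Through Q3 2027: 5,279 m³
Through Q4 2027: 8,821 m³ ← exceeds threshold

Q4 2027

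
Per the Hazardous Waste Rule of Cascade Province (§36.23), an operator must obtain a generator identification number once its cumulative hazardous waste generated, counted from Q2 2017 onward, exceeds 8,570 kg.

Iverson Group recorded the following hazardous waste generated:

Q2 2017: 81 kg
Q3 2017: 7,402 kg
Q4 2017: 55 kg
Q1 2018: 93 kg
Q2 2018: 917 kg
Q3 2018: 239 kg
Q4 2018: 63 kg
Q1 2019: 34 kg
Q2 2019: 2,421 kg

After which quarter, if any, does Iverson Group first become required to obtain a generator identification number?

Q3 2018

Through Q2 2017: 81 kg
Through Q3 2017: 7,483 kg
Through Q4 2017: 7,538 kg
Through Q1 2018: 7,631 kg
Through Q2 2018: 8,548 kg
Through Q3 2018: 8,787 kg ← exceeds threshold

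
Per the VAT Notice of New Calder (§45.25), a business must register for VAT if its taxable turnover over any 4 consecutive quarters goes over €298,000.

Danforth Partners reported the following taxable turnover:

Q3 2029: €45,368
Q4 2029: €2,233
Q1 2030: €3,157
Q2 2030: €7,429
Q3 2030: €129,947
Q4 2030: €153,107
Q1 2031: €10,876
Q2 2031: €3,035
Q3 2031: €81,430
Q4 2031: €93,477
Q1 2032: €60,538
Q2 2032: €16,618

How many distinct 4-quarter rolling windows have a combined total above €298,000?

Q3 2029–Q2 2030: €45,368 + €2,233 + €3,157 + €7,429 = €58,187 (under)
Q4 2029–Q3 2030: €2,233 + €3,157 + €7,429 + €129,947 = €142,766 (under)
Q1 2030–Q4 2030: €3,157 + €7,429 + €129,947 + €153,107 = €293,640 (under)
Q2 2030–Q1 2031: €7,429 + €129,947 + €153,107 + €10,876 = €301,359 (over)
Q3 2030–Q2 2031: €129,947 + €153,107 + €10,876 + €3,035 = €296,965 (under)
Q4 2030–Q3 2031: €153,107 + €10,876 + €3,035 + €81,430 = €248,448 (under)
Q1 2031–Q4 2031: €10,876 + €3,035 + €81,430 + €93,477 = €188,818 (under)
Q2 2031–Q1 2032: €3,035 + €81,430 + €93,477 + €60,538 = €238,480 (under)
Q3 2031–Q2 2032: €81,430 + €93,477 + €60,538 + €16,618 = €252,063 (under)
1 window exceeds the threshold.

1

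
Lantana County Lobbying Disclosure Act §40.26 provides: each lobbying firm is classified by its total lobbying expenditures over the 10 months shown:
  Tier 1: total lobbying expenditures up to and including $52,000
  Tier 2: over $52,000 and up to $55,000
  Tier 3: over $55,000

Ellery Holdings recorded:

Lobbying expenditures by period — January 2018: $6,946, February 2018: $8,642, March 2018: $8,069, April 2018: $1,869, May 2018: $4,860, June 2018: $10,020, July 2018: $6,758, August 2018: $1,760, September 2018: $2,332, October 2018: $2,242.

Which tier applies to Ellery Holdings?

Total lobbying expenditures: $6,946 + $8,642 + $8,069 + $1,869 + $4,860 + $10,020 + $6,758 + $1,760 + $2,332 + $2,242 = $53,498.
$52,000 < $53,498 ≤ $55,000, so Tier 2 applies.

Tier 2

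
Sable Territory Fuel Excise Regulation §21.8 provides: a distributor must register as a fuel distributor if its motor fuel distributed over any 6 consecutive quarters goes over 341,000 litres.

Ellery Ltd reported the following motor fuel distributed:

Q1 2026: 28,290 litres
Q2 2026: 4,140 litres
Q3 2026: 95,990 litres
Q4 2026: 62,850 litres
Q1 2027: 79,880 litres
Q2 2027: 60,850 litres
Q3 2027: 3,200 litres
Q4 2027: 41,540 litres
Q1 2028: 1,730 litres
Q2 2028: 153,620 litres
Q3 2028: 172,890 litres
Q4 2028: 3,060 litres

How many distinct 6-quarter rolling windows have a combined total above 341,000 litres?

Q1 2026–Q2 2027: 28,290 litres + 4,140 litres + 95,990 litres + 62,850 litres + 79,880 litres + 60,850 litres = 332,000 litres (under)
Q2 2026–Q3 2027: 4,140 litres + 95,990 litres + 62,850 litres + 79,880 litres + 60,850 litres + 3,200 litres = 306,910 litres (under)
Q3 2026–Q4 2027: 95,990 litres + 62,850 litres + 79,880 litres + 60,850 litres + 3,200 litres + 41,540 litres = 344,310 litres (over)
Q4 2026–Q1 2028: 62,850 litres + 79,880 litres + 60,850 litres + 3,200 litres + 41,540 litres + 1,730 litres = 250,050 litres (under)
Q1 2027–Q2 2028: 79,880 litres + 60,850 litres + 3,200 litres + 41,540 litres + 1,730 litres + 153,620 litres = 340,820 litres (under)
Q2 2027–Q3 2028: 60,850 litres + 3,200 litres + 41,540 litres + 1,730 litres + 153,620 litres + 172,890 litres = 433,830 litres (over)
Q3 2027–Q4 2028: 3,200 litres + 41,540 litres + 1,730 litres + 153,620 litres + 172,890 litres + 3,060 litres = 376,040 litres (over)
3 windows exceed the threshold.

3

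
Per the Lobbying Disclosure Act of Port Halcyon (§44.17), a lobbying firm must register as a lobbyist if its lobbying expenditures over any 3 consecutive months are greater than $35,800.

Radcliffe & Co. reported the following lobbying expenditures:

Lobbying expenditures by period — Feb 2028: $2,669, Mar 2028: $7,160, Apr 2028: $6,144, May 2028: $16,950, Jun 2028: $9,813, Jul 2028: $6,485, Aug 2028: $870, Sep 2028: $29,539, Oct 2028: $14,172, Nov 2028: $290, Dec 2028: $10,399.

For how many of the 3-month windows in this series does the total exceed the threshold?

Feb 2028–Apr 2028: $2,669 + $7,160 + $6,144 = $15,973 (under)
Mar 2028–May 2028: $7,160 + $6,144 + $16,950 = $30,254 (under)
Apr 2028–Jun 2028: $6,144 + $16,950 + $9,813 = $32,907 (under)
May 2028–Jul 2028: $16,950 + $9,813 + $6,485 = $33,248 (under)
Jun 2028–Aug 2028: $9,813 + $6,485 + $870 = $17,168 (under)
Jul 2028–Sep 2028: $6,485 + $870 + $29,539 = $36,894 (over)
Aug 2028–Oct 2028: $870 + $29,539 + $14,172 = $44,581 (over)
Sep 2028–Nov 2028: $29,539 + $14,172 + $290 = $44,001 (over)
Oct 2028–Dec 2028: $14,172 + $290 + $10,399 = $24,861 (under)
3 windows exceed the threshold.

3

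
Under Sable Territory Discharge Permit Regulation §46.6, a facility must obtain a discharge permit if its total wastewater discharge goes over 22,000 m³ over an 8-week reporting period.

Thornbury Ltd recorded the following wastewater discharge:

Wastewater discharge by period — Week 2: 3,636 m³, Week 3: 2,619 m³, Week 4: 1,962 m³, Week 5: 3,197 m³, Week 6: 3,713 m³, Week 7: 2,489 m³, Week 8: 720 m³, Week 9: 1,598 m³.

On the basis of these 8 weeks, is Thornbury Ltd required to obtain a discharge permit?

Total wastewater discharge: 3,636 m³ + 2,619 m³ + 1,962 m³ + 3,197 m³ + 3,713 m³ + 2,489 m³ + 720 m³ + 1,598 m³ = 19,934 m³.
19,934 m³ ≤ 22,000 m³, so the threshold is not exceeded.

No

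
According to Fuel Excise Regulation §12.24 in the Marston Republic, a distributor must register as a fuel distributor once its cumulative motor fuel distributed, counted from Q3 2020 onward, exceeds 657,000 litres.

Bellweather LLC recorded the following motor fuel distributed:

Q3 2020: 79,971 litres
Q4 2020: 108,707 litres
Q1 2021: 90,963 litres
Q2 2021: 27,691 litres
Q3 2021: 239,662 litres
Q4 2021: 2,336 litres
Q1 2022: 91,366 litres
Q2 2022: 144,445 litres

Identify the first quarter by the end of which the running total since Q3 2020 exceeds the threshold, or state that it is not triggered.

Through Q3 2020: 79,971 litres
Through Q4 2020: 188,678 litres
Through Q1 2021: 279,641 litres
Through Q2 2021: 307,332 litres
Through Q3 2021: 546,994 litres
Through Q4 2021: 549,330 litres
Through Q1 2022: 640,696 litres
Through Q2 2022: 785,141 litres ← exceeds threshold

Q2 2022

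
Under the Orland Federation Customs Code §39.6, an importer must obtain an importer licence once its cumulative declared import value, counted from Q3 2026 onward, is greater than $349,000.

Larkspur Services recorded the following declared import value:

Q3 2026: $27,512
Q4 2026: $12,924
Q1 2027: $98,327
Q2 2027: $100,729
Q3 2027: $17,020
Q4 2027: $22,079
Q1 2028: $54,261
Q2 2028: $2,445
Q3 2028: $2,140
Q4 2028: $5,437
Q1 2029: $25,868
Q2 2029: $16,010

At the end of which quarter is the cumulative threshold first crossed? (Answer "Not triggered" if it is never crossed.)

Q1 2029

Through Q3 2026: $27,512
Through Q4 2026: $40,436
Through Q1 2027: $138,763
Through Q2 2027: $239,492
Through Q3 2027: $256,512
Through Q4 2027: $278,591
Through Q1 2028: $332,852
Through Q2 2028: $335,297
Through Q3 2028: $337,437
Through Q4 2028: $342,874
Through Q1 2029: $368,742 ← exceeds threshold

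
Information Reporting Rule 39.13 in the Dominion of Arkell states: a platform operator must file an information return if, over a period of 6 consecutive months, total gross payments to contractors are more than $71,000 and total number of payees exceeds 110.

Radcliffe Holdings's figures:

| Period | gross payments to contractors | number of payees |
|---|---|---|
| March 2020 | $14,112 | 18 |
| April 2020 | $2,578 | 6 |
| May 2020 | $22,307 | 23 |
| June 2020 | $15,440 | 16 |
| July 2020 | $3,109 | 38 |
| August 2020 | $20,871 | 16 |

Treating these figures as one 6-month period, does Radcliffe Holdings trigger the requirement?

Total gross payments to contractors: $14,112 + $2,578 + $22,307 + $15,440 + $3,109 + $20,871 = $78,417 (> $71,000).
Total number of payees: 18 + 6 + 23 + 16 + 38 + 16 = 117 (> 110).
The test is 'and': both thresholds are exceeded.

Yes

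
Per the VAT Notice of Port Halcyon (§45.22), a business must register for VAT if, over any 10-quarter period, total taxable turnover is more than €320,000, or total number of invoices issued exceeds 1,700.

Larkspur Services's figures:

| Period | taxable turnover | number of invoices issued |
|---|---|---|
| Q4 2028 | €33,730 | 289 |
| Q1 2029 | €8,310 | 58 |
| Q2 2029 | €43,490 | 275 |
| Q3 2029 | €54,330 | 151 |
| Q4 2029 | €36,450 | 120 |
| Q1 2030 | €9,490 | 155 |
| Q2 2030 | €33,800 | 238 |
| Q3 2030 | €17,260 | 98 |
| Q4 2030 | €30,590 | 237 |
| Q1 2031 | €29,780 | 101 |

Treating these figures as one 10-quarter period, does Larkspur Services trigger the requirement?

Total taxable turnover: €33,730 + €8,310 + €43,490 + €54,330 + €36,450 + €9,490 + €33,800 + €17,260 + €30,590 + €29,780 = €297,230 (≤ €320,000).
Total number of invoices issued: 289 + 58 + 275 + 151 + 120 + 155 + 238 + 98 + 237 + 101 = 1,722 (> 1,700).
The test is 'or': at least one threshold is exceeded.

Yes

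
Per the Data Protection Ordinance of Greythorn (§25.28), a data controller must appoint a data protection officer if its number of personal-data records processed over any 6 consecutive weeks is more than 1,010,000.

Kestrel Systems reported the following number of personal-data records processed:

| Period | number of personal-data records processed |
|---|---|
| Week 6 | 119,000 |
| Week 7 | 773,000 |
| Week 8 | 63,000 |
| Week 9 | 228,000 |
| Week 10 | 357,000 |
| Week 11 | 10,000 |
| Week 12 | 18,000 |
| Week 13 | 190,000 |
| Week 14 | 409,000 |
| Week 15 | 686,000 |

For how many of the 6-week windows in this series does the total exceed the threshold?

Week 6–Week 11: 119,000 + 773,000 + 63,000 + 228,000 + 357,000 + 10,000 = 1,550,000 (over)
Week 7–Week 12: 773,000 + 63,000 + 228,000 + 357,000 + 10,000 + 18,000 = 1,449,000 (over)
Week 8–Week 13: 63,000 + 228,000 + 357,000 + 10,000 + 18,000 + 190,000 = 866,000 (under)
Week 9–Week 14: 228,000 + 357,000 + 10,000 + 18,000 + 190,000 + 409,000 = 1,212,000 (over)
Week 10–Week 15: 357,000 + 10,000 + 18,000 + 190,000 + 409,000 + 686,000 = 1,670,000 (over)
4 windows exceed the threshold.

4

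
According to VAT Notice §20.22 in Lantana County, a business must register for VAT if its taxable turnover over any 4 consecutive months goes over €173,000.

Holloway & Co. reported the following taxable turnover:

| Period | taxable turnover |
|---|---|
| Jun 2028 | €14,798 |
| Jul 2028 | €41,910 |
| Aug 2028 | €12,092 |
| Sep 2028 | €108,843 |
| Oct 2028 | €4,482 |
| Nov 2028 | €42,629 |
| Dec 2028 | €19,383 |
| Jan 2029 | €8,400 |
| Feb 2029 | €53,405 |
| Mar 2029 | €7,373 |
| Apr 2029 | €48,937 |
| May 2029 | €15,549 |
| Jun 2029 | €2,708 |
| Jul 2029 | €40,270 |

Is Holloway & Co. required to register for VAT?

Yes

Jun 2028–Sep 2028: €14,798 + €41,910 + €12,092 + €108,843 = €177,643 (over)
Jul 2028–Oct 2028: €41,910 + €12,092 + €108,843 + €4,482 = €167,327 (under)
Aug 2028–Nov 2028: €12,092 + €108,843 + €4,482 + €42,629 = €168,046 (under)
Sep 2028–Dec 2028: €108,843 + €4,482 + €42,629 + €19,383 = €175,337 (over)
Oct 2028–Jan 2029: €4,482 + €42,629 + €19,383 + €8,400 = €74,894 (under)
Nov 2028–Feb 2029: €42,629 + €19,383 + €8,400 + €53,405 = €123,817 (under)
Dec 2028–Mar 2029: €19,383 + €8,400 + €53,405 + €7,373 = €88,561 (under)
Jan 2029–Apr 2029: €8,400 + €53,405 + €7,373 + €48,937 = €118,115 (under)
Feb 2029–May 2029: €53,405 + €7,373 + €48,937 + €15,549 = €125,264 (under)
Mar 2029–Jun 2029: €7,373 + €48,937 + €15,549 + €2,708 = €74,567 (under)
Apr 2029–Jul 2029: €48,937 + €15,549 + €2,708 + €40,270 = €107,464 (under)
At least one window exceeds €173,000.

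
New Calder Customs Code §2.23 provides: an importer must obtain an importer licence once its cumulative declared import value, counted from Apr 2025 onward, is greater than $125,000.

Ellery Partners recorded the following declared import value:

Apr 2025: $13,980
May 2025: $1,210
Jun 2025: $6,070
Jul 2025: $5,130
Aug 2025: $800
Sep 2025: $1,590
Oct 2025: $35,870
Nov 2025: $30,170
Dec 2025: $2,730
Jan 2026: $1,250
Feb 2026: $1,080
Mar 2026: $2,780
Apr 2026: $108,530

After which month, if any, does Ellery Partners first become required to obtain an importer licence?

Through Apr 2025: $13,980
Through May 2025: $15,190
Through Jun 2025: $21,260
Through Jul 2025: $26,390
Through Aug 2025: $27,190
Through Sep 2025: $28,780
Through Oct 2025: $64,650
Through Nov 2025: $94,820
Through Dec 2025: $97,550
Through Jan 2026: $98,800
Through Feb 2026: $99,880
Through Mar 2026: $102,660
Through Apr 2026: $211,190 ← exceeds threshold

Apr 2026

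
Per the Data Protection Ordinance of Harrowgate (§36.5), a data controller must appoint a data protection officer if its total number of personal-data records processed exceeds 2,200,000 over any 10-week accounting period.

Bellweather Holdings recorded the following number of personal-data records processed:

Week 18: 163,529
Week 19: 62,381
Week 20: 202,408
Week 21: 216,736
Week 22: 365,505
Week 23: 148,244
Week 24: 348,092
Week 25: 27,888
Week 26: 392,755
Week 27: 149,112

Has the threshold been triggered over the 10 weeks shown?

Total number of personal-data records processed: 163,529 + 62,381 + 202,408 + 216,736 + 365,505 + 148,244 + 348,092 + 27,888 + 392,755 + 149,112 = 2,076,650.
2,076,650 ≤ 2,200,000, so the threshold is not exceeded.

No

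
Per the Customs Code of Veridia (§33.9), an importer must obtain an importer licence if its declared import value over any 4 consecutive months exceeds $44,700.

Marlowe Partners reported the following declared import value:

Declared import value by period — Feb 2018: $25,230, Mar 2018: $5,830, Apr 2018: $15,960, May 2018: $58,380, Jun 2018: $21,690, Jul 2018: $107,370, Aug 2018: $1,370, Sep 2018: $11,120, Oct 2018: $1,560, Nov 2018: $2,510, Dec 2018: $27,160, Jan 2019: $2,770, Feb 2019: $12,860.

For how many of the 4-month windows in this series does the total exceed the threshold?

7

Feb 2018–May 2018: $25,230 + $5,830 + $15,960 + $58,380 = $105,400 (over)
Mar 2018–Jun 2018: $5,830 + $15,960 + $58,380 + $21,690 = $101,860 (over)
Apr 2018–Jul 2018: $15,960 + $58,380 + $21,690 + $107,370 = $203,400 (over)
May 2018–Aug 2018: $58,380 + $21,690 + $107,370 + $1,370 = $188,810 (over)
Jun 2018–Sep 2018: $21,690 + $107,370 + $1,370 + $11,120 = $141,550 (over)
Jul 2018–Oct 2018: $107,370 + $1,370 + $11,120 + $1,560 = $121,420 (over)
Aug 2018–Nov 2018: $1,370 + $11,120 + $1,560 + $2,510 = $16,560 (under)
Sep 2018–Dec 2018: $11,120 + $1,560 + $2,510 + $27,160 = $42,350 (under)
Oct 2018–Jan 2019: $1,560 + $2,510 + $27,160 + $2,770 = $34,000 (under)
Nov 2018–Feb 2019: $2,510 + $27,160 + $2,770 + $12,860 = $45,300 (over)
7 windows exceed the threshold.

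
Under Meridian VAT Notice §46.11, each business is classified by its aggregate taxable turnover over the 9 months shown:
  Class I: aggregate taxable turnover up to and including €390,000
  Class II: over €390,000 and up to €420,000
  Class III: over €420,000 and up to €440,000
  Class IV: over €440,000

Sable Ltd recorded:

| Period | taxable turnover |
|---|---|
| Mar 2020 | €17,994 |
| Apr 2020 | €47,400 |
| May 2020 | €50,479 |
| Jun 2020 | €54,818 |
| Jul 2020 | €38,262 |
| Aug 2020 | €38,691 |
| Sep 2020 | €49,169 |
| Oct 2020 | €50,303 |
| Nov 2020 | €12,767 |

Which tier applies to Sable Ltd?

Aggregate taxable turnover: €17,994 + €47,400 + €50,479 + €54,818 + €38,262 + €38,691 + €49,169 + €50,303 + €12,767 = €359,883.
€359,883 ≤ €390,000, so Class I applies.

Class I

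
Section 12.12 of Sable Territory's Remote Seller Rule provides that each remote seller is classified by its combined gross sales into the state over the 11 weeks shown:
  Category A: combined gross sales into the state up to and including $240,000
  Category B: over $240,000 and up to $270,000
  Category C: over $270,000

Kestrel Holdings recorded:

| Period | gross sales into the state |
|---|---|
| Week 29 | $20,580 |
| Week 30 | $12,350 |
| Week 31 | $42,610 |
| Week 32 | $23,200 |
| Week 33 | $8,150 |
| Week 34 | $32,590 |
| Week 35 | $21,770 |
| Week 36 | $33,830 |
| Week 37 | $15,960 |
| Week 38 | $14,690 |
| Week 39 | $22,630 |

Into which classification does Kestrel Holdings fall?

Category B

Combined gross sales into the state: $20,580 + $12,350 + $42,610 + $23,200 + $8,150 + $32,590 + $21,770 + $33,830 + $15,960 + $14,690 + $22,630 = $248,360.
$240,000 < $248,360 ≤ $270,000, so Category B applies.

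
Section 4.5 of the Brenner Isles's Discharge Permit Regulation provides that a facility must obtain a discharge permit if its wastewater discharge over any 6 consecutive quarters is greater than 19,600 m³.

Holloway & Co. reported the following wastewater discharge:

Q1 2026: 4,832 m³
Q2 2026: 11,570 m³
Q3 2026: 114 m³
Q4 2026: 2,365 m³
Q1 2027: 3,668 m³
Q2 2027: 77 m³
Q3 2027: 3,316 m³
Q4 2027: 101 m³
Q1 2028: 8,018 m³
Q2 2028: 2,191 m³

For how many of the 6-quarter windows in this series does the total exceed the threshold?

Q1 2026–Q2 2027: 4,832 m³ + 11,570 m³ + 114 m³ + 2,365 m³ + 3,668 m³ + 77 m³ = 22,626 m³ (over)
Q2 2026–Q3 2027: 11,570 m³ + 114 m³ + 2,365 m³ + 3,668 m³ + 77 m³ + 3,316 m³ = 21,110 m³ (over)
Q3 2026–Q4 2027: 114 m³ + 2,365 m³ + 3,668 m³ + 77 m³ + 3,316 m³ + 101 m³ = 9,641 m³ (under)
Q4 2026–Q1 2028: 2,365 m³ + 3,668 m³ + 77 m³ + 3,316 m³ + 101 m³ + 8,018 m³ = 17,545 m³ (under)
Q1 2027–Q2 2028: 3,668 m³ + 77 m³ + 3,316 m³ + 101 m³ + 8,018 m³ + 2,191 m³ = 17,371 m³ (under)
2 windows exceed the threshold.

2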